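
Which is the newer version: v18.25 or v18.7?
v18.25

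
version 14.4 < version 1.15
False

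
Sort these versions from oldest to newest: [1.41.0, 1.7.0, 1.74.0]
[1.7.0, 1.41.0, 1.74.0]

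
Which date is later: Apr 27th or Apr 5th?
Apr 27th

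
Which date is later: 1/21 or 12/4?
12/4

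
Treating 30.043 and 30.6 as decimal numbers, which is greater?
30.6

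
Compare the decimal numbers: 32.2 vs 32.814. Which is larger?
32.814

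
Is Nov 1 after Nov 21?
No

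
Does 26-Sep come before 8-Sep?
No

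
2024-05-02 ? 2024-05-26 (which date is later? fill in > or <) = <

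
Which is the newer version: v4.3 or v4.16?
v4.16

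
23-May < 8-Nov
True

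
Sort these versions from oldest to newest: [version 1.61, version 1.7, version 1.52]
[version 1.7, version 1.52, version 1.61]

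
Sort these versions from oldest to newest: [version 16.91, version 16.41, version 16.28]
[version 16.28, version 16.41, version 16.91]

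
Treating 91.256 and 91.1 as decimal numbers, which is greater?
91.256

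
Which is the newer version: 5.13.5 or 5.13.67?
5.13.67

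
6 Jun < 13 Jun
True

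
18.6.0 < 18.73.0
True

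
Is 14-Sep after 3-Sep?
Yes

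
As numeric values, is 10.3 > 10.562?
False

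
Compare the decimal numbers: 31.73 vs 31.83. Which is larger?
31.83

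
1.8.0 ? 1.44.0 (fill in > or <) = <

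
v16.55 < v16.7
False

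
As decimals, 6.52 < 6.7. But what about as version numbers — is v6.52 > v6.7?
True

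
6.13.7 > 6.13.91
False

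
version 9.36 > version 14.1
False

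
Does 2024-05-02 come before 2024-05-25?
Yes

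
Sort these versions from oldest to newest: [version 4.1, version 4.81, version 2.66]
[version 2.66, version 4.1, version 4.81]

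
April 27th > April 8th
True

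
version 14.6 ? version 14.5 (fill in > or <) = >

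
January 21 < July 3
True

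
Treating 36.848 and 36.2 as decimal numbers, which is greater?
36.848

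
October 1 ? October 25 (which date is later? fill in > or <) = <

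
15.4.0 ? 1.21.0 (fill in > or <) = >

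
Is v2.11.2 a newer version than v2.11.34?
No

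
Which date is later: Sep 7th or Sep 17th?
Sep 17th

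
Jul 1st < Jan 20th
False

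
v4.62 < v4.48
False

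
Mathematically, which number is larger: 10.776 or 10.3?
10.776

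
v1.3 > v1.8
False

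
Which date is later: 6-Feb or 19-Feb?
19-Feb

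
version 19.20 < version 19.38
True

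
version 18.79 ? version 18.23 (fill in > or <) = >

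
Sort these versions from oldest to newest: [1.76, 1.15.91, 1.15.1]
[1.15.1, 1.15.91, 1.76]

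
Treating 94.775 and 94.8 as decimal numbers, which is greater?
94.8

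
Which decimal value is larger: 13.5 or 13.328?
13.5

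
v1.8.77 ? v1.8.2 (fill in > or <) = >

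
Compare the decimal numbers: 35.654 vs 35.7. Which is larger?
35.7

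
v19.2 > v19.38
False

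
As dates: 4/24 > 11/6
False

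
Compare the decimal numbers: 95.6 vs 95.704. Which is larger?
95.704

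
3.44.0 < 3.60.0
True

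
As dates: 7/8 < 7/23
True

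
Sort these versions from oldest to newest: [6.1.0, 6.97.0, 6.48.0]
[6.1.0, 6.48.0, 6.97.0]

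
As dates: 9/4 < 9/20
True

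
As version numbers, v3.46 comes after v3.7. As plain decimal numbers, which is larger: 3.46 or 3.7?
3.7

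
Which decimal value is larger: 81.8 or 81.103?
81.8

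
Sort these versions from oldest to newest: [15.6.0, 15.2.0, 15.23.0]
[15.2.0, 15.6.0, 15.23.0]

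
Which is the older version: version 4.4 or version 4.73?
version 4.4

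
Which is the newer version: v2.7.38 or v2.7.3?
v2.7.38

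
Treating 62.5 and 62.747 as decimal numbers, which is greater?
62.747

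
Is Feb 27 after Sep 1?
No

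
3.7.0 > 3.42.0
False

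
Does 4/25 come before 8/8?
Yes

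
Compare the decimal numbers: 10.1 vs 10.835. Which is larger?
10.835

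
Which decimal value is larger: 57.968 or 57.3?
57.968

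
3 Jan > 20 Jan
False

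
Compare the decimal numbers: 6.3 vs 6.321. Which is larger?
6.321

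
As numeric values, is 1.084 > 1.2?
False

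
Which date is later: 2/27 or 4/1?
4/1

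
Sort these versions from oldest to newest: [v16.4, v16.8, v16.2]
[v16.2, v16.4, v16.8]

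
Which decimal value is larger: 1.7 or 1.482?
1.7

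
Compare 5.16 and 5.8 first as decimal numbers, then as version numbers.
As decimals: 5.16 < 5.8. As versions: v5.16 > v5.8 (minor version 16 > 8).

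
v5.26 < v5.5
False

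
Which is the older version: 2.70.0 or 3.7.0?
2.70.0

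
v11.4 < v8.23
False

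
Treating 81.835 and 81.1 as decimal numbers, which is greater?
81.835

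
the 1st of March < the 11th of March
True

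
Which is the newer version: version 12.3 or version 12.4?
version 12.4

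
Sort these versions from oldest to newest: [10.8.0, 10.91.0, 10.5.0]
[10.5.0, 10.8.0, 10.91.0]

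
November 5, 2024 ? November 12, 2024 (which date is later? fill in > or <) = <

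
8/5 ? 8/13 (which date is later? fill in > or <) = <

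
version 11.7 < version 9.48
False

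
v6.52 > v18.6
False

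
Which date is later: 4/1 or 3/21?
4/1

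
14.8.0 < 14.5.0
False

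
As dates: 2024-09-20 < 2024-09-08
False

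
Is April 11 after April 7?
Yes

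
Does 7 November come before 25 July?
No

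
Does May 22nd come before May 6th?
No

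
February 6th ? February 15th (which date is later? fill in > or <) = <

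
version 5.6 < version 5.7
True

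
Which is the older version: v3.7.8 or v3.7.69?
v3.7.8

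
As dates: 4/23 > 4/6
True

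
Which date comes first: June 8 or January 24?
January 24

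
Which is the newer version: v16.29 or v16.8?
v16.29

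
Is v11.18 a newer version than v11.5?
Yes. Version numbers are compared segment by segment as integers, not as decimals: minor version 18 > 5, so v11.18 > v11.5 (even though the decimal 11.18 < 11.5).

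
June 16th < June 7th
False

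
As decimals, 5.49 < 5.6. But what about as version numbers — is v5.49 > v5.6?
True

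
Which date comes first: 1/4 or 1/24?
1/4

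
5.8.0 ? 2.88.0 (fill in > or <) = >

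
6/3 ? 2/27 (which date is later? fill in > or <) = >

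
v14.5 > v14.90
False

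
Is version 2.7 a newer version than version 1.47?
Yes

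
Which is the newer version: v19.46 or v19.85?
v19.85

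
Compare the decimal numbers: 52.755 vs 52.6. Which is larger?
52.755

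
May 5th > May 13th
False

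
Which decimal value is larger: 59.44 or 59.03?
59.44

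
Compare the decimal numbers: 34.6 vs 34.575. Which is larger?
34.6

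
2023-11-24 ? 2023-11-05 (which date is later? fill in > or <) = >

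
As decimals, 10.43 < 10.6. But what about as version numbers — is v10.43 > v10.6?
True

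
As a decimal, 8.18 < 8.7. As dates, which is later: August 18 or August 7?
August 18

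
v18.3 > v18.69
False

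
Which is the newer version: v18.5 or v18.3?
v18.5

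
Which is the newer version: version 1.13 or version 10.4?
version 10.4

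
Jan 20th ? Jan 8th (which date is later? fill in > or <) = >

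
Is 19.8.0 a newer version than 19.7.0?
Yes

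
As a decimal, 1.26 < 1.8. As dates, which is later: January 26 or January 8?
January 26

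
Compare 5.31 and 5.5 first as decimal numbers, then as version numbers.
As decimals: 5.31 < 5.5. As versions: v5.31 > v5.5 (minor version 31 > 5).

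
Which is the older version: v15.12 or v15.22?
v15.12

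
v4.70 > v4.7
True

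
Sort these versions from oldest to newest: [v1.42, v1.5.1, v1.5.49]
[v1.5.1, v1.5.49, v1.42]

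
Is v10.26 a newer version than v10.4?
Yes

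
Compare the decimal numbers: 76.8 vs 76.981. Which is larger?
76.981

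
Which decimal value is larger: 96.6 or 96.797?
96.797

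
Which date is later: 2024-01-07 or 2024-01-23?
2024-01-23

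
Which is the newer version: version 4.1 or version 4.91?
version 4.91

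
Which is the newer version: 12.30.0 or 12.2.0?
12.30.0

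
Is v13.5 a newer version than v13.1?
Yes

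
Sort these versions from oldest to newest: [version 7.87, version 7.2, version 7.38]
[version 7.2, version 7.38, version 7.87]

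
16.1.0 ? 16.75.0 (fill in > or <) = <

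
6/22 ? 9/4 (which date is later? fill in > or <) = <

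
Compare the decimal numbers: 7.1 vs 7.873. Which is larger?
7.873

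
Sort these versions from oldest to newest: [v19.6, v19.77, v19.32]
[v19.6, v19.32, v19.77]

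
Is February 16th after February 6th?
Yes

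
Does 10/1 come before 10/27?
Yes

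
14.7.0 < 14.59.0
True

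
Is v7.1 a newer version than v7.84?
No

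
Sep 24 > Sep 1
True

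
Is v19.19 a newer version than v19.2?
Yes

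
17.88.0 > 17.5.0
True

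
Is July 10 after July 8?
Yes. Day 10 comes after day 8 in July — this is a date comparison, not a decimal one (the decimal 7.10 would be smaller than 7.8).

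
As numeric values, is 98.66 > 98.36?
True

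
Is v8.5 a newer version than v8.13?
No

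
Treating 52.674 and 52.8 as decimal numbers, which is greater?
52.8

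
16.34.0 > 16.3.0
True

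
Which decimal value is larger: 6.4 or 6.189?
6.4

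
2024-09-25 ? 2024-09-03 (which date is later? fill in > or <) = >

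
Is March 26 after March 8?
Yes. Day 26 comes after day 8 in March — this is a date comparison, not a decimal one (the decimal 3.26 would be smaller than 3.8).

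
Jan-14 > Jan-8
True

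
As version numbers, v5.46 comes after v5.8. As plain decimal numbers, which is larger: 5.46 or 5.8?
5.8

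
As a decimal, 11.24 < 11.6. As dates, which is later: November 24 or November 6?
November 24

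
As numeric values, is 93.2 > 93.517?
False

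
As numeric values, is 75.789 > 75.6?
True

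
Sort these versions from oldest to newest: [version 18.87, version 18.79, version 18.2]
[version 18.2, version 18.79, version 18.87]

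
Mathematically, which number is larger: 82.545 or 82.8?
82.8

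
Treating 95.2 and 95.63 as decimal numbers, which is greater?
95.63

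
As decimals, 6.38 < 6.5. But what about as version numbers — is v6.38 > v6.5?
True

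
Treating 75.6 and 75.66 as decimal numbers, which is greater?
75.66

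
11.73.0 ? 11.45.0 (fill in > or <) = >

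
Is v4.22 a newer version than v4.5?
Yes. Version numbers are compared segment by segment as integers, not as decimals: minor version 22 > 5, so v4.22 > v4.5 (even though the decimal 4.22 < 4.5).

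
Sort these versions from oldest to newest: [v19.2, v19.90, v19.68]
[v19.2, v19.68, v19.90]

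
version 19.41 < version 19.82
True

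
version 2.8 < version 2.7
False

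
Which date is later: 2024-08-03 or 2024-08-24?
2024-08-24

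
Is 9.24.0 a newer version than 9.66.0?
No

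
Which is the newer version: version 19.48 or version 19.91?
version 19.91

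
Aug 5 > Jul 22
True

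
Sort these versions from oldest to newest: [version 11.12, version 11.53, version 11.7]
[version 11.7, version 11.12, version 11.53]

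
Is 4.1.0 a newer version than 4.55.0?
No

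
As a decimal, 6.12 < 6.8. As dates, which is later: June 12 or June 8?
June 12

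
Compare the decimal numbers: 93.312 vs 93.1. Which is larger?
93.312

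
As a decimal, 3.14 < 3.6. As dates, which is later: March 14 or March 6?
March 14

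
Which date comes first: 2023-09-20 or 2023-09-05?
2023-09-05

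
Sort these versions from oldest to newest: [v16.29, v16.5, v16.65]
[v16.5, v16.29, v16.65]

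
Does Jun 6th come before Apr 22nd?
No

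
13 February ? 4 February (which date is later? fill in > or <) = >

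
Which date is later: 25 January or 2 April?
2 April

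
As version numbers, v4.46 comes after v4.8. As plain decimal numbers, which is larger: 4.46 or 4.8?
4.8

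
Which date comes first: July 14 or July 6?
July 6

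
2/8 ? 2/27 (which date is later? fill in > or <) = <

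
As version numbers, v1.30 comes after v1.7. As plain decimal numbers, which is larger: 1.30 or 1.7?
1.7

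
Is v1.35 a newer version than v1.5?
Yes. Version numbers are compared segment by segment as integers, not as decimals: minor version 35 > 5, so v1.35 > v1.5 (even though the decimal 1.35 < 1.5).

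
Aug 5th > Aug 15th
False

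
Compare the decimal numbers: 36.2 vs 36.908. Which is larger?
36.908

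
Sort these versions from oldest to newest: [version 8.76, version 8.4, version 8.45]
[version 8.4, version 8.45, version 8.76]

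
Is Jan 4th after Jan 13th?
No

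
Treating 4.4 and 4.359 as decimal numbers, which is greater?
4.4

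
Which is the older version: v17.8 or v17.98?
v17.8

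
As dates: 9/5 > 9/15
False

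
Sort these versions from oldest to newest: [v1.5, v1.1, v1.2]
[v1.1, v1.2, v1.5]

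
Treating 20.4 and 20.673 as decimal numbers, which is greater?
20.673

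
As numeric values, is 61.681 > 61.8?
False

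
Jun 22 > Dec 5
False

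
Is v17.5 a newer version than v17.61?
No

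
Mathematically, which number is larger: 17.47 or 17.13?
17.47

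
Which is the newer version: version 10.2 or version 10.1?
version 10.2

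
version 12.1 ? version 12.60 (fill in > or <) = <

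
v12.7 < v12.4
False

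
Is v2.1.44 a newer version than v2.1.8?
Yes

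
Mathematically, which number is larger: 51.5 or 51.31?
51.5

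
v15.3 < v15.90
True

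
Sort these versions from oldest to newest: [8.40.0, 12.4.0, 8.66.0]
[8.40.0, 8.66.0, 12.4.0]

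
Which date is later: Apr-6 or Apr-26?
Apr-26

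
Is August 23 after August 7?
Yes. Day 23 comes after day 7 in August — this is a date comparison, not a decimal one (the decimal 8.23 would be smaller than 8.7).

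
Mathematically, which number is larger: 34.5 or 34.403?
34.5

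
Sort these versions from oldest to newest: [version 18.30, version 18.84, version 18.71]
[version 18.30, version 18.71, version 18.84]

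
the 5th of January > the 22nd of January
False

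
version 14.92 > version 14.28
True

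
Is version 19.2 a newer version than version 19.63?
No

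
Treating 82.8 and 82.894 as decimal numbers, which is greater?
82.894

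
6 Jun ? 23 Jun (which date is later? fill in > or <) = <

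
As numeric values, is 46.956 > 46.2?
True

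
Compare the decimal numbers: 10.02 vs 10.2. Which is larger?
10.2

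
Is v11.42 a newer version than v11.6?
Yes. Version numbers are compared segment by segment as integers, not as decimals: minor version 42 > 6, so v11.42 > v11.6 (even though the decimal 11.42 < 11.6).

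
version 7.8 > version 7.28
False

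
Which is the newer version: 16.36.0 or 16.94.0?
16.94.0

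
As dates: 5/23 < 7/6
True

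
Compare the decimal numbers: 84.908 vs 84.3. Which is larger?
84.908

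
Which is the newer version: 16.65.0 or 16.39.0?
16.65.0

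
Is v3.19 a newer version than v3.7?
Yes. Version numbers are compared segment by segment as integers, not as decimals: minor version 19 > 7, so v3.19 > v3.7 (even though the decimal 3.19 < 3.7).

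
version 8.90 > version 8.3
True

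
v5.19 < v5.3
False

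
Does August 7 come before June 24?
No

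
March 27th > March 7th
True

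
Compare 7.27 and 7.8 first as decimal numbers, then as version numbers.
As decimals: 7.27 < 7.8. As versions: v7.27 > v7.8 (minor version 27 > 8).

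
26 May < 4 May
False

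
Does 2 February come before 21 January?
No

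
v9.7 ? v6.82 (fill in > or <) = >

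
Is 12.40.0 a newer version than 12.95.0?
No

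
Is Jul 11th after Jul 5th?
Yes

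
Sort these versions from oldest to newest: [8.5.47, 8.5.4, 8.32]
[8.5.4, 8.5.47, 8.32]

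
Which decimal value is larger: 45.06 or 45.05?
45.06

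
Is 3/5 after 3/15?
No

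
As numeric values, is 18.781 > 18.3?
True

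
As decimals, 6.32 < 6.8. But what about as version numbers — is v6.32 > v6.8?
True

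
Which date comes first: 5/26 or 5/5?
5/5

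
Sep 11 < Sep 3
False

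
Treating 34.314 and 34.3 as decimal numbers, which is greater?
34.314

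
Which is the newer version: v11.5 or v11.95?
v11.95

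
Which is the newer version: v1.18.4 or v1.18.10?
v1.18.10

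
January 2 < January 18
True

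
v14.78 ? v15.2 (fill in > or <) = <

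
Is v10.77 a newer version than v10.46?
Yes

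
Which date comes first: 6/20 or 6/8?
6/8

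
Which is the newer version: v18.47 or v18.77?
v18.77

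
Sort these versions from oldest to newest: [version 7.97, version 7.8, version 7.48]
[version 7.8, version 7.48, version 7.97]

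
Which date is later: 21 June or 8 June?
21 June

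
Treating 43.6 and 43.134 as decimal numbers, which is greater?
43.6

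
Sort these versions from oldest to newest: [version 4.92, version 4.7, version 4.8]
[version 4.7, version 4.8, version 4.92]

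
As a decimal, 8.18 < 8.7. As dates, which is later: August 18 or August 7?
August 18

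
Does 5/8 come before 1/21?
No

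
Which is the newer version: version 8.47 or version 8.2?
version 8.47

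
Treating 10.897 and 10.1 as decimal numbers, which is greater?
10.897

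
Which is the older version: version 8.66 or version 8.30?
version 8.30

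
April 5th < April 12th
True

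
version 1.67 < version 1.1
False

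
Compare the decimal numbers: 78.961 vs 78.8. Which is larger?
78.961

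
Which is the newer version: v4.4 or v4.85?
v4.85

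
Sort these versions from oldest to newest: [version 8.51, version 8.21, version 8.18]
[version 8.18, version 8.21, version 8.51]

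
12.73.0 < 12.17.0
False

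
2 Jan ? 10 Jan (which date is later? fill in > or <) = <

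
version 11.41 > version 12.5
False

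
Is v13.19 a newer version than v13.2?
Yes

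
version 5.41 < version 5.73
True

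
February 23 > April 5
False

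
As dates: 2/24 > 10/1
False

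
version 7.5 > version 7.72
False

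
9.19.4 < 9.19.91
True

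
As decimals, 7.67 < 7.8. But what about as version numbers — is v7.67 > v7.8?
True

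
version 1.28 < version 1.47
True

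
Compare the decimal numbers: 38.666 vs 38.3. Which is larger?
38.666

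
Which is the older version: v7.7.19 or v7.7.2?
v7.7.2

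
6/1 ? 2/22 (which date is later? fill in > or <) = >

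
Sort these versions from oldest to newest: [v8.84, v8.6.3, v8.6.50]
[v8.6.3, v8.6.50, v8.84]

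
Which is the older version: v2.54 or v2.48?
v2.48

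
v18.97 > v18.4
True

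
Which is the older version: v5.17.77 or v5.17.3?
v5.17.3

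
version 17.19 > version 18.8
False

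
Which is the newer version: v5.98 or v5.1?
v5.98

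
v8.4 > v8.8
False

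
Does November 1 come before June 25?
No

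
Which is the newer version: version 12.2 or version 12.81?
version 12.81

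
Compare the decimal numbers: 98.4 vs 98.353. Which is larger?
98.4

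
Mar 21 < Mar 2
False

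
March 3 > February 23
True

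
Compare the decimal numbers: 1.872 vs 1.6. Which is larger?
1.872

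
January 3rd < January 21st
True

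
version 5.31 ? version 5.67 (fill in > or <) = <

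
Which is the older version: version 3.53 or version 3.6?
version 3.6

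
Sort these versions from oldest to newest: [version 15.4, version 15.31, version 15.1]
[version 15.1, version 15.4, version 15.31]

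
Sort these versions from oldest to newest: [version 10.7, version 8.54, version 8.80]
[version 8.54, version 8.80, version 10.7]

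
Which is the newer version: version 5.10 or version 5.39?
version 5.39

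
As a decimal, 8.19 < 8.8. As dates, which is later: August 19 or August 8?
August 19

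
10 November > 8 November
True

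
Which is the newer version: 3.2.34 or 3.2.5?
3.2.34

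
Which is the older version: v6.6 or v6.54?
v6.6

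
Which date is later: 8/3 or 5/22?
8/3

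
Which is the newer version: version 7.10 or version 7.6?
version 7.10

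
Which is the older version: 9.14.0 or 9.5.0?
9.5.0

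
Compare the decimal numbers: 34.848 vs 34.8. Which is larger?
34.848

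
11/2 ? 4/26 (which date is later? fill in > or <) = >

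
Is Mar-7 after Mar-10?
No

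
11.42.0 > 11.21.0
True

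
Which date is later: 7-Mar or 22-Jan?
7-Mar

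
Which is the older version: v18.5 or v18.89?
v18.5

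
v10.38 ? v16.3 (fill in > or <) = <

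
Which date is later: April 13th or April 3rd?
April 13th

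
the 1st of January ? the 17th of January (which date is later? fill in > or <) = <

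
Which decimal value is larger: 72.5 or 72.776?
72.776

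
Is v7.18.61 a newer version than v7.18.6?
Yes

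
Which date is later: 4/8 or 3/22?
4/8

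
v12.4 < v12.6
True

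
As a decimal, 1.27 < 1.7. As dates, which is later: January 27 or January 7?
January 27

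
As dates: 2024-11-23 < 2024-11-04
False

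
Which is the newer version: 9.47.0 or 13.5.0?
13.5.0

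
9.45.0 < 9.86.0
True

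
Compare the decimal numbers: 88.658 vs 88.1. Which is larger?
88.658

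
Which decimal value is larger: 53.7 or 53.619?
53.7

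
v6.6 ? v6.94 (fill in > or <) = <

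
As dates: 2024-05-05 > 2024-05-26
False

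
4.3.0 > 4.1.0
True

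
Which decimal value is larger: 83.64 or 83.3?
83.64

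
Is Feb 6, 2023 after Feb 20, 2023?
No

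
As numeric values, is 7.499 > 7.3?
True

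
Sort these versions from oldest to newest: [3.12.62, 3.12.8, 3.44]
[3.12.8, 3.12.62, 3.44]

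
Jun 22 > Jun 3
True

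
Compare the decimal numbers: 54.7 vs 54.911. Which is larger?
54.911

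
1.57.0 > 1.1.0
True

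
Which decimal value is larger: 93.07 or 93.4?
93.4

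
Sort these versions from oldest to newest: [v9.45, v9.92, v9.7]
[v9.7, v9.45, v9.92]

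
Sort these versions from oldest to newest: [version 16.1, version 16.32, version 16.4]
[version 16.1, version 16.4, version 16.32]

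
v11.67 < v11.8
False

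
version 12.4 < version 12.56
True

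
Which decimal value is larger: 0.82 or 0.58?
0.82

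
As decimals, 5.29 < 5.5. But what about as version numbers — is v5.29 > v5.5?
True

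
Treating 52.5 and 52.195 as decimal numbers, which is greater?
52.5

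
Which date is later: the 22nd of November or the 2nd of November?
the 22nd of November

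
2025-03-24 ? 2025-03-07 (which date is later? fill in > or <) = >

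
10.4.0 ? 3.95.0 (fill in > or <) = >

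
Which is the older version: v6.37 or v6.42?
v6.37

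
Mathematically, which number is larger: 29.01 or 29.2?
29.2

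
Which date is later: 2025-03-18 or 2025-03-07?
2025-03-18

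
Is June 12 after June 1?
Yes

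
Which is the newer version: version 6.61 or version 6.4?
version 6.61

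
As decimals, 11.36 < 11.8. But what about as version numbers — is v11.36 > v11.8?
True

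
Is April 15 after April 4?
Yes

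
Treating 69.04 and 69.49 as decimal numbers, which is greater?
69.49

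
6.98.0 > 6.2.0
True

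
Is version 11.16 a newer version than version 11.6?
Yes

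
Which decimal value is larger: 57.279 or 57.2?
57.279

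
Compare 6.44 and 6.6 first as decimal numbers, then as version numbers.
As decimals: 6.44 < 6.6. As versions: v6.44 > v6.6 (minor version 44 > 6).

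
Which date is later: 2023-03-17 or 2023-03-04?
2023-03-17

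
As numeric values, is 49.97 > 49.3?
True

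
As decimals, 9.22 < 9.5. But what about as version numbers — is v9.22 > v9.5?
True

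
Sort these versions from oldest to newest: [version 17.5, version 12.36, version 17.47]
[version 12.36, version 17.5, version 17.47]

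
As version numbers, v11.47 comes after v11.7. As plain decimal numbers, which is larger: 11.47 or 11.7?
11.7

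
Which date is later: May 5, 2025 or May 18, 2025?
May 18, 2025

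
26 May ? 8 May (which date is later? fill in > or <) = >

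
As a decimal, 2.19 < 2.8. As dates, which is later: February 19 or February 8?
February 19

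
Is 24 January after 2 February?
No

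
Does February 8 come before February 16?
Yes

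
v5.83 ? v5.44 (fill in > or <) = >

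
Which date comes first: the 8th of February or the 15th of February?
the 8th of February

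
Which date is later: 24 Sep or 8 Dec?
8 Dec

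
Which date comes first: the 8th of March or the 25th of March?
the 8th of March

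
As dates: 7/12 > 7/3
True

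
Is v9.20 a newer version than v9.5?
Yes. Version numbers are compared segment by segment as integers, not as decimals: minor version 20 > 5, so v9.20 > v9.5 (even though the decimal 9.20 < 9.5).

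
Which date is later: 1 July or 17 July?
17 July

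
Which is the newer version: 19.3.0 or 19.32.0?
19.32.0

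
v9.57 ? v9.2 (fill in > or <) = >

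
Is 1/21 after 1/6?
Yes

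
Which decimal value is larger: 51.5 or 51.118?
51.5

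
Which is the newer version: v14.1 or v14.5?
v14.5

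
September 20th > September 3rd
True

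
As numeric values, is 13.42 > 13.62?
False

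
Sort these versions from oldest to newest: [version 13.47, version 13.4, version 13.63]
[version 13.4, version 13.47, version 13.63]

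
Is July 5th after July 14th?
No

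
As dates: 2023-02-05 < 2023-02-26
True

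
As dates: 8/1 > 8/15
False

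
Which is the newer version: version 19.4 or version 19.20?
version 19.20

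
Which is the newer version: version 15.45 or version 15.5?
version 15.45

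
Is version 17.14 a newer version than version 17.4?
Yes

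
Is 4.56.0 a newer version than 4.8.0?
Yes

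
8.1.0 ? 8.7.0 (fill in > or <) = <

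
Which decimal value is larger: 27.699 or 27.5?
27.699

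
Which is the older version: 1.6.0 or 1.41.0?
1.6.0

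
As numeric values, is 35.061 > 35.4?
False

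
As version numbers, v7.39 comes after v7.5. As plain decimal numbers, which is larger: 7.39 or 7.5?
7.5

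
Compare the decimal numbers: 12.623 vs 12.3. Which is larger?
12.623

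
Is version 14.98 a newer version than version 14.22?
Yes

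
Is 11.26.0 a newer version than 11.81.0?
No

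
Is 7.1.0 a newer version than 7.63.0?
No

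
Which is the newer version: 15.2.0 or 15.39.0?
15.39.0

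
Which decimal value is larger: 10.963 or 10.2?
10.963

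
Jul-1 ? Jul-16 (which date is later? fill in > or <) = <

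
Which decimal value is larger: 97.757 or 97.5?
97.757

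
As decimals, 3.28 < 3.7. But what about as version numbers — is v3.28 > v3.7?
True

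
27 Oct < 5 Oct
False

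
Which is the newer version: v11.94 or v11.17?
v11.94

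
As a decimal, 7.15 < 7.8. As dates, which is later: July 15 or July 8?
July 15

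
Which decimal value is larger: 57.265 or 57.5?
57.5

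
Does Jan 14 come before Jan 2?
No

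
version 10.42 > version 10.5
True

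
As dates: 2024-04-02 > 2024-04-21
False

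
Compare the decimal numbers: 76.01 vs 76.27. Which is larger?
76.27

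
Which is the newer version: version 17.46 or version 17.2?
version 17.46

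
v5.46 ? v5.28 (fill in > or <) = >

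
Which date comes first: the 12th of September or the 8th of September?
the 8th of September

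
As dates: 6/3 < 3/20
False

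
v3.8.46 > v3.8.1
True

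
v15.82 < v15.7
False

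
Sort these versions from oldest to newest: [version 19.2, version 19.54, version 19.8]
[version 19.2, version 19.8, version 19.54]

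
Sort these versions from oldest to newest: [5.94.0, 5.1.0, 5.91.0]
[5.1.0, 5.91.0, 5.94.0]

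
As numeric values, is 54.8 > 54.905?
False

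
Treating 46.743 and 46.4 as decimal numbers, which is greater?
46.743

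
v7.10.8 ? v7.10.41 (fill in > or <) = <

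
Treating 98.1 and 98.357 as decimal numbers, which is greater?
98.357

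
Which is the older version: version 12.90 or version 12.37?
version 12.37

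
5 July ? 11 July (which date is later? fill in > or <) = <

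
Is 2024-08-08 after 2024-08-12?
No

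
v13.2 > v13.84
False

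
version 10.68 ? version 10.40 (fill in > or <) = >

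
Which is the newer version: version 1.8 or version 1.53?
version 1.53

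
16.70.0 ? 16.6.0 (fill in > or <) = >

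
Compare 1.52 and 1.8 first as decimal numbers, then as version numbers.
As decimals: 1.52 < 1.8. As versions: v1.52 > v1.8 (minor version 52 > 8).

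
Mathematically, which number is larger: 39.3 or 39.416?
39.416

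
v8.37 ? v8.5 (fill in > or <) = >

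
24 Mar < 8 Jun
True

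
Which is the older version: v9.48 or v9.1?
v9.1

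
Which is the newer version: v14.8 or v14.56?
v14.56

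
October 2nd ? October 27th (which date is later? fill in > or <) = <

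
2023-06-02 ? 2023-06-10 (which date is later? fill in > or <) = <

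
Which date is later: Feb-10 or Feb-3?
Feb-10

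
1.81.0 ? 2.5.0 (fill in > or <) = <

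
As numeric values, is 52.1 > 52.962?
False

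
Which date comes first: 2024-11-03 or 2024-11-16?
2024-11-03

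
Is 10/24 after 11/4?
No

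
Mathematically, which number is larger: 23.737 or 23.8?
23.8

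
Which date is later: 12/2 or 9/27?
12/2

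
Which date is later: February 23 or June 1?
June 1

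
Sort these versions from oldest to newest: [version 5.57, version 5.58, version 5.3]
[version 5.3, version 5.57, version 5.58]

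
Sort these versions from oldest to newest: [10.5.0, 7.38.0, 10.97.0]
[7.38.0, 10.5.0, 10.97.0]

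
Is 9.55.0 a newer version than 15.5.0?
No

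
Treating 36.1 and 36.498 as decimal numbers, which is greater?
36.498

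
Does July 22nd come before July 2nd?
No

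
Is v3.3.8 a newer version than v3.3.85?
No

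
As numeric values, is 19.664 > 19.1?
True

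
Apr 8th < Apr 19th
True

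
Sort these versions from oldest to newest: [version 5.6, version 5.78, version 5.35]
[version 5.6, version 5.35, version 5.78]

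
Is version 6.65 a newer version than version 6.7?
Yes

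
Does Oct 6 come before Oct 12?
Yes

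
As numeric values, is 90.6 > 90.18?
True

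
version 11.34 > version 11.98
False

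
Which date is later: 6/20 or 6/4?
6/20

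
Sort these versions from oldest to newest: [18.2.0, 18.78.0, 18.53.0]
[18.2.0, 18.53.0, 18.78.0]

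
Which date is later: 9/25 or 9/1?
9/25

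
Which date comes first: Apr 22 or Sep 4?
Apr 22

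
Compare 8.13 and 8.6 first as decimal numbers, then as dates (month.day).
As decimals: 8.13 < 8.6. As dates: 8/13 is later than 8/6 (day 13 > day 6).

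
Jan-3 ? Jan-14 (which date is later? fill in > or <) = <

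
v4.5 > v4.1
True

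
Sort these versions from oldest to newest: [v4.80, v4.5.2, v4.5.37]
[v4.5.2, v4.5.37, v4.80]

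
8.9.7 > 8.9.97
False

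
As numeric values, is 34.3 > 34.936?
False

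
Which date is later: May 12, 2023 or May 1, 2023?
May 12, 2023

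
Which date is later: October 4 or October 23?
October 23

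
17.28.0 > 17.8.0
True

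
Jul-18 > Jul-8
True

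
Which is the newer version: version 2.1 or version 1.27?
version 2.1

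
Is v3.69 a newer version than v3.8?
Yes. Version numbers are compared segment by segment as integers, not as decimals: minor version 69 > 8, so v3.69 > v3.8 (even though the decimal 3.69 < 3.8).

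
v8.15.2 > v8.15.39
False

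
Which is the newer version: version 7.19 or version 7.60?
version 7.60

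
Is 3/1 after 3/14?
No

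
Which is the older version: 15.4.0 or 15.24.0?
15.4.0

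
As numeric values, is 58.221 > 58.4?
False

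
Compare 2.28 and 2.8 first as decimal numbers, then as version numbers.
As decimals: 2.28 < 2.8. As versions: v2.28 > v2.8 (minor version 28 > 8).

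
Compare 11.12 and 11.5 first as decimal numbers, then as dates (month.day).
As decimals: 11.12 < 11.5. As dates: 11/12 is later than 11/5 (day 12 > day 5).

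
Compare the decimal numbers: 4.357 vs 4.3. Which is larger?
4.357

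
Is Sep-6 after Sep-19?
No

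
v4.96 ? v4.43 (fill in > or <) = >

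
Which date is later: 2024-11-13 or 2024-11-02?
2024-11-13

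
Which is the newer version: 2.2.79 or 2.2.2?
2.2.79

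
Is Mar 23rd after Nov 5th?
No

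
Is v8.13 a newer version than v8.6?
Yes. Version numbers are compared segment by segment as integers, not as decimals: minor version 13 > 6, so v8.13 > v8.6 (even though the decimal 8.13 < 8.6).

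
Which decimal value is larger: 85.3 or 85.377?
85.377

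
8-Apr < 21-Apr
True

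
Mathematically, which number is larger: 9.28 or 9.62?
9.62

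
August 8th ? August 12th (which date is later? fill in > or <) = <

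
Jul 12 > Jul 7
True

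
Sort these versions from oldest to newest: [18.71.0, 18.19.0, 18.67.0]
[18.19.0, 18.67.0, 18.71.0]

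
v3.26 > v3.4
True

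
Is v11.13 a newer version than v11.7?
Yes. Version numbers are compared segment by segment as integers, not as decimals: minor version 13 > 7, so v11.13 > v11.7 (even though the decimal 11.13 < 11.7).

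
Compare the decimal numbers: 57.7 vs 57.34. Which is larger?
57.7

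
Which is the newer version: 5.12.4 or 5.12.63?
5.12.63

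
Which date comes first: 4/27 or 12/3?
4/27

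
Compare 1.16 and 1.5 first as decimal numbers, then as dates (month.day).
As decimals: 1.16 < 1.5. As dates: 1/16 is later than 1/5 (day 16 > day 5).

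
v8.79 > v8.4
True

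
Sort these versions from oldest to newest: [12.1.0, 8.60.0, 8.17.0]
[8.17.0, 8.60.0, 12.1.0]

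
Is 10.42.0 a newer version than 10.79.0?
No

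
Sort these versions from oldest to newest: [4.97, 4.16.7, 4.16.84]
[4.16.7, 4.16.84, 4.97]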